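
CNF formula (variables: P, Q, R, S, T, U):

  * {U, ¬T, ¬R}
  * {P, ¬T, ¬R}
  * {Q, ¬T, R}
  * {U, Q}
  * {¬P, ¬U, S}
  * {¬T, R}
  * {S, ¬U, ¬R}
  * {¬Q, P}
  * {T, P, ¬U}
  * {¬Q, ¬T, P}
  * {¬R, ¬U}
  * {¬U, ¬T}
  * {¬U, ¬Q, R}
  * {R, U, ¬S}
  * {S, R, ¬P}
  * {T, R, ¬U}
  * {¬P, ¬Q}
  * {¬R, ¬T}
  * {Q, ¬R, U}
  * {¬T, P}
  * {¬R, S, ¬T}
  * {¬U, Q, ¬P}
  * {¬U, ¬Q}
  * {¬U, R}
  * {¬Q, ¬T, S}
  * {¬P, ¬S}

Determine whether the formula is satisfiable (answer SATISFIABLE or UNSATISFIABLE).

UNSATISFIABLE

R = True:
  propagation gives U=False, T=False, Q=True, P=True; an empty clause results — contradiction.
R = False:
  propagation gives T=False, U=False, Q=True, P=True; an empty clause results — contradiction.
Every branch closes, so no satisfying assignment exists.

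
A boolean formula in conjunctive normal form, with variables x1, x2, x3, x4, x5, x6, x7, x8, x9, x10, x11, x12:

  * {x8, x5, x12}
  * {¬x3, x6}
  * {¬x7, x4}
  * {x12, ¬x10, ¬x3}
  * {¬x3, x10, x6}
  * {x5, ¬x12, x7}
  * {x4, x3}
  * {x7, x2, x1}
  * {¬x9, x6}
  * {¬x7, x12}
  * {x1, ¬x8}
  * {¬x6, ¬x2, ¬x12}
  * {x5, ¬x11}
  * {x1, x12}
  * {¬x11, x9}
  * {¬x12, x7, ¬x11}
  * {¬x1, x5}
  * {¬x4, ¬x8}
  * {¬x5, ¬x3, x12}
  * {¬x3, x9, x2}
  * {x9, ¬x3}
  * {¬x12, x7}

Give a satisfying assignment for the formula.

x1 = T, x2 = F, x3 = F, x4 = T, x5 = T, x6 = T, x7 = T, x8 = F, x9 = F, x10 = T, x11 = F, x12 = T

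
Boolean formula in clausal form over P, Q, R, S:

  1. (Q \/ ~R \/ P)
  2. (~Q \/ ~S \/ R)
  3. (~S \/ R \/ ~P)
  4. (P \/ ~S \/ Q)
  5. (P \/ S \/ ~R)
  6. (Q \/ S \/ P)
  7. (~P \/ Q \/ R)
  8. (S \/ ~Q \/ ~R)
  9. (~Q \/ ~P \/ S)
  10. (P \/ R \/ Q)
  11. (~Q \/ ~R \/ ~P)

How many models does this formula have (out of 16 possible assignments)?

The models are:
  P=0 Q=1 R=0 S=0
  P=0 Q=1 R=1 S=1
  P=1 Q=0 R=1 S=0
  P=1 Q=0 R=1 S=1
Count: 4.

4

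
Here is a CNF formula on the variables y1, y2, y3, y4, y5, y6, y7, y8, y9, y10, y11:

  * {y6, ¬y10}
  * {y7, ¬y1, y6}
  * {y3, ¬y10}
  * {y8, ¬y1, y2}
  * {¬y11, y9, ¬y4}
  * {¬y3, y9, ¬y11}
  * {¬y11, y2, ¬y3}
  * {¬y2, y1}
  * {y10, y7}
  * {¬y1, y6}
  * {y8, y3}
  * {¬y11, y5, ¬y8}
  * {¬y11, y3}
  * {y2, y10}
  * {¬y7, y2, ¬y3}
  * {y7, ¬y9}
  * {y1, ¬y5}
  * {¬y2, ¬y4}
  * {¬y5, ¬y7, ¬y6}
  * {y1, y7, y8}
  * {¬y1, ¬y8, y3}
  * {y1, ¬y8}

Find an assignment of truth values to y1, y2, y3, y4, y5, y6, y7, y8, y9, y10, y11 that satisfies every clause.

y4 occurs only negated in the remaining clauses — set y4 = False.
y11 occurs only negated in the remaining clauses — set y11 = False.
Set y1 = True and propagate.
  then y6 is forced to True.
The remaining clauses are satisfied by y2 = False, y3 = True, y5 = False, y7 = False, y8 = True, y9 = False, y10 = True.
Check each clause:
  1. {¬y10, y6} — y6 is true.
  2. {y6, y7, ¬y1} — y6 is true.
  3. {y3, ¬y10} — y3 is true.
  4. {¬y1, y2, y8} — y8 is true.
  5. {¬y4, y9, ¬y11} — ¬y4 is true.
  6. {¬y3, ¬y11, y9} — ¬y11 is true.
  7. {y2, ¬y3, ¬y11} — ¬y11 is true.
  8. {¬y2, y1} — y1 is true.
  9. {y7, y10} — y10 is true.
  10. {¬y1, y6} — y6 is true.
  11. {y8, y3} — y8 is true.
  12. {y5, ¬y11, ¬y8} — ¬y11 is true.
  13. {y3, ¬y11} — y3 is true.
  14. {y2, y10} — y10 is true.
  15. {y2, ¬y7, ¬y3} — ¬y7 is true.
  16. {y7, ¬y9} — ¬y9 is true.
  17. {y1, ¬y5} — y1 is true.
  18. {¬y4, ¬y2} — ¬y4 is true.
  19. {¬y5, ¬y7, ¬y6} — ¬y7 is true.
  20. {y7, y1, y8} — y8 is true.
  21. {¬y8, ¬y1, y3} — y3 is true.
  22. {¬y8, y1} — y1 is true.

y1=True  y2=False  y3=True  y4=False  y5=False  y6=True  y7=False  y8=True  y9=False  y10=True  y11=False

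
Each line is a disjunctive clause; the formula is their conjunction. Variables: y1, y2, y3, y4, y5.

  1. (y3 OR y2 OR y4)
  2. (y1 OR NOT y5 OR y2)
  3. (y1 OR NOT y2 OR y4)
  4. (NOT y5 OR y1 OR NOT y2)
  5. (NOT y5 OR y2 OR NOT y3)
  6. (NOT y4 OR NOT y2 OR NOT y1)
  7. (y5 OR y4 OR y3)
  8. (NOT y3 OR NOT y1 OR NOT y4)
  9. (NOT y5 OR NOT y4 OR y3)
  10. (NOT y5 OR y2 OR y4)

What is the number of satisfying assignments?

10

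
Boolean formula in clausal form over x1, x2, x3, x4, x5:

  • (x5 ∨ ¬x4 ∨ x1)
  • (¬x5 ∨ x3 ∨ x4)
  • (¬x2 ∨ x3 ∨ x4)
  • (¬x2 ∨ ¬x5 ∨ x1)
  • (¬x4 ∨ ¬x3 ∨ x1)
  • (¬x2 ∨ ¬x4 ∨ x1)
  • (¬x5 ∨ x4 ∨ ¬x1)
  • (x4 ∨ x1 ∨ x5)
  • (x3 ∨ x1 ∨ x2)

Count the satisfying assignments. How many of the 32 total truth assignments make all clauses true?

Split on x1, then x4.
  x1=1, x4=1: x2, x3, x5 free → 2^3 = 8.
  x1=1, x4=0: remaining (x2,x3,x5) ∈ {(0,0,0); (0,1,0); (1,1,0)} — 3.
  x1=0, x4=1: a clause becomes empty — 0.
  x1=0, x4=0: remaining (x2,x3,x5) ∈ {(0,1,1)} — 1.
Total: 8 + 3 + 0 + 1 = 12.

12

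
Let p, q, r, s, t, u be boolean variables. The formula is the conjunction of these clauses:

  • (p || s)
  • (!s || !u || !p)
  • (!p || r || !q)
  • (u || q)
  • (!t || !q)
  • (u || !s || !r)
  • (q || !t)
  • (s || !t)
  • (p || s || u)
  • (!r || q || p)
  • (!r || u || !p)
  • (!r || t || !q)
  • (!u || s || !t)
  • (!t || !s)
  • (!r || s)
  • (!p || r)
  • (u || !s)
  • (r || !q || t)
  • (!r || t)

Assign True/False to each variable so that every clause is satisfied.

p=0, q=0, r=0, s=1, t=0, u=1

Branch on p: take p = False.
  then s is forced to True.
  then t is forced to False.
  then u is forced to True.
  then r is forced to False.
  then q is forced to False.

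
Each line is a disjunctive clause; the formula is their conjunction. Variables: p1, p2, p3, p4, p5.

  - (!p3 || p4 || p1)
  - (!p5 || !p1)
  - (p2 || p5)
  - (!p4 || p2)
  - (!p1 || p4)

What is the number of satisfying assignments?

9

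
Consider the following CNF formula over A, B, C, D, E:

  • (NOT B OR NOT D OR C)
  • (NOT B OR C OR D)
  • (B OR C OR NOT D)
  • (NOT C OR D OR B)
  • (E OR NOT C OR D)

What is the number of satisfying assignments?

14

Case analysis on C and D:
  C=1, D=1: A, B, E free → 2^3 = 8.
  C=1, D=0: remaining (A,B,E) ∈ {(0,1,1); (1,1,1)} — 2.
  C=0, D=1: a clause becomes empty — 0.
  C=0, D=0: remaining (A,B,E) ∈ {(0,0,0); (0,0,1); (1,0,0); (1,0,1)} — 4.
Total: 8 + 2 + 0 + 4 = 14.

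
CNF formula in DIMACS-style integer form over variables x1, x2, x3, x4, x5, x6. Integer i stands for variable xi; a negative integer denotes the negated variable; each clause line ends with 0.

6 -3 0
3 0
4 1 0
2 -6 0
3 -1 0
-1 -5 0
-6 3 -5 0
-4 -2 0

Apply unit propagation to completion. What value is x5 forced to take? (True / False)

(x3) stands alone — x3 = True.
(NOT x3 OR x6): since x3 = True, the clause reduces to (x6). x6 = True.
(NOT x6 OR x2): since x6 = True, the clause reduces to (x2). x2 = True.
(NOT x2 OR NOT x4) with x2 = True leaves only NOT x4, so x4 = False.
(x4 OR x1) with x4 = False leaves only x1, so x1 = True.
(NOT x5 OR NOT x1): since x1 = True, the clause reduces to (NOT x5). x5 = False.

False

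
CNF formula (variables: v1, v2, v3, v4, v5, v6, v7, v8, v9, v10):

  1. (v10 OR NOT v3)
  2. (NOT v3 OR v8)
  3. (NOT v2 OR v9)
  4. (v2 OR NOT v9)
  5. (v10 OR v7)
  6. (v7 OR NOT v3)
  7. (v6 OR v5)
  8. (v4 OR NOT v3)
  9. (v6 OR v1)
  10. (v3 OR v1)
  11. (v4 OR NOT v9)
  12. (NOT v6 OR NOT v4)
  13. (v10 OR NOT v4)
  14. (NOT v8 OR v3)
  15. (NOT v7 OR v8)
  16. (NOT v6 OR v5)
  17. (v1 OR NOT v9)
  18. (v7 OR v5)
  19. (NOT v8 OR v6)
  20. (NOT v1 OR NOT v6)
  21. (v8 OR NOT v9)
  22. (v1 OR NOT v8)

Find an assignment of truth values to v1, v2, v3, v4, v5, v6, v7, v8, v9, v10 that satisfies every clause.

v1=True, v2=False, v3=False, v4=False, v5=True, v6=False, v7=False, v8=False, v9=False, v10=True

v5 occurs only positively in the remaining clauses — set v5 = True.
v10 occurs only positively in the remaining clauses — set v10 = True.
Set v1 = True and propagate.
  then v6 is forced to False.
  then v8 is forced to False.
  then v3 is forced to False.
  then v7 is forced to False.
  then v9 is forced to False.
  then v2 is forced to False.
v4 is now unconstrained; take v4 = False.
Every clause has at least one true literal under this assignment.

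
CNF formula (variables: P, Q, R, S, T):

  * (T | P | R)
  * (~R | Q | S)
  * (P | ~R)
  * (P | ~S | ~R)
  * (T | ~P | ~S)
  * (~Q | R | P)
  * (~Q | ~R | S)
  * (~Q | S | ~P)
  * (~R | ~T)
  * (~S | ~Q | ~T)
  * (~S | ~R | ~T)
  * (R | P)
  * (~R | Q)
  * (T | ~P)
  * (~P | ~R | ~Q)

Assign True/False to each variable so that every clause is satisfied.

P=True, Q=False, R=False, S=False, T=True

Check each clause:
  1. (P | R | T) — P is true.
  2. (~R | Q | S) — ~R is true.
  3. (P | ~R) — P is true.
  4. (~S | P | ~R) — P is true.
  5. (~P | T | ~S) — ~S is true.
  6. (~Q | R | P) — P is true.
  7. (S | ~R | ~Q) — ~R is true.
  8. (S | ~Q | ~P) — ~Q is true.
  9. (~T | ~R) — ~R is true.
  10. (~S | ~Q | ~T) — ~S is true.
  11. (~T | ~S | ~R) — ~S is true.
  12. (P | R) — P is true.
  13. (Q | ~R) — ~R is true.
  14. (T | ~P) — T is true.
  15. (~P | ~Q | ~R) — ~R is true.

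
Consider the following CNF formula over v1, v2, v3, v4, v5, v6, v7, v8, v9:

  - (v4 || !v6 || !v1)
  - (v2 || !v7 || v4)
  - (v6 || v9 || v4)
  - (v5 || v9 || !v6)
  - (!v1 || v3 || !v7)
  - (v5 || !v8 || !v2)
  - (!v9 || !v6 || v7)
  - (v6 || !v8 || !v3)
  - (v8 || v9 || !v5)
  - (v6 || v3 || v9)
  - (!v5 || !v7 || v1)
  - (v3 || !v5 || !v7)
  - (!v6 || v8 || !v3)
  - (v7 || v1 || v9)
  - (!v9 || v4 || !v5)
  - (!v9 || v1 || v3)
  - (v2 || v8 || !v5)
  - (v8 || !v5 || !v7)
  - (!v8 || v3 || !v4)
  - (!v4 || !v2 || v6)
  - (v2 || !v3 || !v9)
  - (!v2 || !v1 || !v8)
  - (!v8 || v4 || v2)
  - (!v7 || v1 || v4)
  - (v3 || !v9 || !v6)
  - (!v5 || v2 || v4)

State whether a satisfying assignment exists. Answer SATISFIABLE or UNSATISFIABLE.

Set v1 = True and propagate.
Try v2 = True.
  then v8 is forced to False.
Try v3 = False.
  then v7 is forced to False.
For the remaining variables, v4 = False, v5 = False, v6 = False, v9 = True works.
So v1 = T  v2 = T  v3 = F  v4 = F  v5 = F  v6 = F  v7 = F  v8 = F  v9 = T is a satisfying assignment.

SATISFIABLE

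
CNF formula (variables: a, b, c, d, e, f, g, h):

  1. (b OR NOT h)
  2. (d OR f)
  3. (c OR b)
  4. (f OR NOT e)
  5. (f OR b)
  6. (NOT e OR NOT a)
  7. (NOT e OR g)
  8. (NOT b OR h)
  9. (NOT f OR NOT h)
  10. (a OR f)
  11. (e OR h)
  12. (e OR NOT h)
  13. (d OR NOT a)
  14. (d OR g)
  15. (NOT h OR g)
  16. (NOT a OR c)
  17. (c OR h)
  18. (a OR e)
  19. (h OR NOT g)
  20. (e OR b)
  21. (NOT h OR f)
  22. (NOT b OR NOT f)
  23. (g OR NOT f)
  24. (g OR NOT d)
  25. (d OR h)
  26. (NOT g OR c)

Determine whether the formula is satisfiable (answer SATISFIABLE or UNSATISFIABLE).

UNSATISFIABLE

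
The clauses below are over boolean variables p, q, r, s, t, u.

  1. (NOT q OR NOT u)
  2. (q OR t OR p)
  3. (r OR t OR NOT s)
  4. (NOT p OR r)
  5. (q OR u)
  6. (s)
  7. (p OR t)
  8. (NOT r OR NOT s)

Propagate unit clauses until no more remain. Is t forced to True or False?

Unit clause (s) sets s = True.
In (NOT r OR NOT s), NOT s is now false; NOT r must hold, so r = False.
(t OR NOT s OR r): since r = False, s = True, the clause reduces to (t). t = True.

True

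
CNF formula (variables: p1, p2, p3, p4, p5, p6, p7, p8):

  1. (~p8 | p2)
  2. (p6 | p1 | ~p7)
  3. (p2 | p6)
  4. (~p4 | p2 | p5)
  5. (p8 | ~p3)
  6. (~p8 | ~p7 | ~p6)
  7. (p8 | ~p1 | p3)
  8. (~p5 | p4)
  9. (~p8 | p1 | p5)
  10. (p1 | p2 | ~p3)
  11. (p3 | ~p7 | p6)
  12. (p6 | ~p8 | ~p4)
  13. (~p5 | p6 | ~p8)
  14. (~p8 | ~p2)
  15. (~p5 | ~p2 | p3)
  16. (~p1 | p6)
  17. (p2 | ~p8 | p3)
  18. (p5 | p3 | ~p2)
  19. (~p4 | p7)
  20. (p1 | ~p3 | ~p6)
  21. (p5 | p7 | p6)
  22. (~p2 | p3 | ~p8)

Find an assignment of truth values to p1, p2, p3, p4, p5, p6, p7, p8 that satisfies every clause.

p1=F, p2=F, p3=F, p4=F, p5=F, p6=T, p7=T, p8=F

Check each clause:
  1. (~p8 | p2) — ~p8 is true.
  2. (p6 | ~p7 | p1) — p6 is true.
  3. (p6 | p2) — p6 is true.
  4. (p5 | p2 | ~p4) — ~p4 is true.
  5. (p8 | ~p3) — ~p3 is true.
  6. (~p6 | ~p7 | ~p8) — ~p8 is true.
  7. (~p1 | p8 | p3) — ~p1 is true.
  8. (~p5 | p4) — ~p5 is true.
  9. (p5 | ~p8 | p1) — ~p8 is true.
  10. (p1 | ~p3 | p2) — ~p3 is true.
  11. (~p7 | p6 | p3) — p6 is true.
  12. (p6 | ~p8 | ~p4) — ~p8 is true.
  13. (p6 | ~p5 | ~p8) — ~p8 is true.
  14. (~p8 | ~p2) — ~p8 is true.
  15. (~p2 | ~p5 | p3) — ~p5 is true.
  16. (~p1 | p6) — ~p1 is true.
  17. (~p8 | p3 | p2) — ~p8 is true.
  18. (~p2 | p3 | p5) — ~p2 is true.
  19. (~p4 | p7) — ~p4 is true.
  20. (~p6 | p1 | ~p3) — ~p3 is true.
  21. (p5 | p7 | p6) — p6 is true.
  22. (~p8 | ~p2 | p3) — ~p8 is true.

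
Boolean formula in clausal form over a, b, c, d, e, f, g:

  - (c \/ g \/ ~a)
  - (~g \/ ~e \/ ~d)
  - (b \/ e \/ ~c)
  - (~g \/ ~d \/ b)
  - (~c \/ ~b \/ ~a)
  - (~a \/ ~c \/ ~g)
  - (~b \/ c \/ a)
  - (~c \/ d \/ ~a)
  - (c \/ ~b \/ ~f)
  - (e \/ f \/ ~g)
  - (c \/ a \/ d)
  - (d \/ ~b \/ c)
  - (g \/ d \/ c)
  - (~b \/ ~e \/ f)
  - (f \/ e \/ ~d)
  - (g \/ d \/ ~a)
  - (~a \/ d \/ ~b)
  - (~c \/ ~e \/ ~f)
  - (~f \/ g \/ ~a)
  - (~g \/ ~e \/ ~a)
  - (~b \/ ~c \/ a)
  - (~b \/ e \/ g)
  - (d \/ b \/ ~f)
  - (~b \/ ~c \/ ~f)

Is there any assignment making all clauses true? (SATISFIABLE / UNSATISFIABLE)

SATISFIABLE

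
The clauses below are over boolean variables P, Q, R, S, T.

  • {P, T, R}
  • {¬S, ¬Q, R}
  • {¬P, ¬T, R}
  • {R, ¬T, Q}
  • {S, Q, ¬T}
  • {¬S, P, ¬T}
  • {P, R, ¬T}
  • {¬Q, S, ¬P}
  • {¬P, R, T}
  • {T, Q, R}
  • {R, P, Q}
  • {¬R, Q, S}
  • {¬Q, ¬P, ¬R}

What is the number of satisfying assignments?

6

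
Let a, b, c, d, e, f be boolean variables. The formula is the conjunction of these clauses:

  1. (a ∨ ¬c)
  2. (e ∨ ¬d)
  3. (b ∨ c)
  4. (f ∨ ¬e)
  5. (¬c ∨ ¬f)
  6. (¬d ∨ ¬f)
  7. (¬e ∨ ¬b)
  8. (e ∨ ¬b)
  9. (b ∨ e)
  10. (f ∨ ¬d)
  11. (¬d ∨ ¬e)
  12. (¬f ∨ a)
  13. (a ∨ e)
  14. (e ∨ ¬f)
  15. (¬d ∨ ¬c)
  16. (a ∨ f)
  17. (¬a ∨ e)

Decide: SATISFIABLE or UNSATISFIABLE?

e = True:
  propagation gives f=True, c=False, b=True; an empty clause results — contradiction.
e = False:
  propagation gives d=False, b=False; an empty clause results — contradiction.
Every branch closes, so no satisfying assignment exists.

UNSATISFIABLE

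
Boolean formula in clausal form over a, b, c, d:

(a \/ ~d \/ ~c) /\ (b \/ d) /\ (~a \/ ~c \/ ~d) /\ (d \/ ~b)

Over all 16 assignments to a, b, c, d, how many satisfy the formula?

4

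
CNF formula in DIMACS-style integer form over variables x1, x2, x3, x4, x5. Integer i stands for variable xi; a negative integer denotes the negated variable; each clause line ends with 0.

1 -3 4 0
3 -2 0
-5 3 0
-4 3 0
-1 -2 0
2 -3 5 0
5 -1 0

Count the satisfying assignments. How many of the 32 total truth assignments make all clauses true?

6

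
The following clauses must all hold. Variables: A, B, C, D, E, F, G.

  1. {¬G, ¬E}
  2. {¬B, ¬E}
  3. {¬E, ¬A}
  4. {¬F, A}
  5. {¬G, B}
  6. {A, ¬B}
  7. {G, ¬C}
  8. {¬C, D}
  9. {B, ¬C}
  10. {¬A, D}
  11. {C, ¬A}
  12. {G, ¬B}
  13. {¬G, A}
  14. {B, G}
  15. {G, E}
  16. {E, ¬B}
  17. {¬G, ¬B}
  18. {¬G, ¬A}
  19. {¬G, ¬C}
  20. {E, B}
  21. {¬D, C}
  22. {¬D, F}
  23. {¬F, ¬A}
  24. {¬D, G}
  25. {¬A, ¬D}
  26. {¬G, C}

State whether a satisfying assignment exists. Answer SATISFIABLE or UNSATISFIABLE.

UNSATISFIABLE

G = True:
  propagation gives E=False, B=True; an empty clause results — contradiction.
G = False:
  propagation gives C=False, A=False, F=False, B=False; an empty clause results — contradiction.
Every branch closes, so no satisfying assignment exists.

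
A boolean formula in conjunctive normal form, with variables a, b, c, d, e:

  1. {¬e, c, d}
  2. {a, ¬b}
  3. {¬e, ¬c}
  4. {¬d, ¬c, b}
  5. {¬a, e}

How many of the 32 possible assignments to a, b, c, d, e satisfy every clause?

6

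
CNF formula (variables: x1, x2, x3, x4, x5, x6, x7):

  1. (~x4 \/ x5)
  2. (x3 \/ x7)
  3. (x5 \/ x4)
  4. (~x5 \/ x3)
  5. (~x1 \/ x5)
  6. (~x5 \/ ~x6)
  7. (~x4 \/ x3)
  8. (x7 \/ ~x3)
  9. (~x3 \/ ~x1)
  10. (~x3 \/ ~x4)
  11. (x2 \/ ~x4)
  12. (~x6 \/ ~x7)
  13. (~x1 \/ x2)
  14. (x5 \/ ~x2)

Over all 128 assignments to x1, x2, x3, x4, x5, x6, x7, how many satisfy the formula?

Satisfying assignments:
  x1=0 x2=0 x3=1 x4=0 x5=1 x6=0 x7=1
  x1=0 x2=1 x3=1 x4=0 x5=1 x6=0 x7=1
That's 2 in total.

2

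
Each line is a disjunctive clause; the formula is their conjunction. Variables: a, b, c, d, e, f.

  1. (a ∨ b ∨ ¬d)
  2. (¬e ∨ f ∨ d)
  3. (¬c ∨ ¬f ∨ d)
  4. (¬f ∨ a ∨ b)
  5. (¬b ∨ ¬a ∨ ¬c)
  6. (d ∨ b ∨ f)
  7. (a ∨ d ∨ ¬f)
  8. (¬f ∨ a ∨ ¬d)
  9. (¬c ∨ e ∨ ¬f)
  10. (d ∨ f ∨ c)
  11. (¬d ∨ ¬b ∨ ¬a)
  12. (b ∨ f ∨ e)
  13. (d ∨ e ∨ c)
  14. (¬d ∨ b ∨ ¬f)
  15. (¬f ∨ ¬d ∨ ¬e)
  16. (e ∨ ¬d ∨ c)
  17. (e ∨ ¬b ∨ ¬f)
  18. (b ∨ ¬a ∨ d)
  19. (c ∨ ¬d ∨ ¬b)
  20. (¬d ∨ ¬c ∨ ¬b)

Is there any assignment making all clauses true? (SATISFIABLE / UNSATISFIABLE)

Try a = False.
Branch on b: take b = True.
Branch on c: take c = True.
  then d is forced to False.
  then f is forced to False.
  then e is forced to False.
Every clause has at least one true literal under this assignment.
So a = F  b = T  c = T  d = F  e = F  f = F is a satisfying assignment.

SATISFIABLE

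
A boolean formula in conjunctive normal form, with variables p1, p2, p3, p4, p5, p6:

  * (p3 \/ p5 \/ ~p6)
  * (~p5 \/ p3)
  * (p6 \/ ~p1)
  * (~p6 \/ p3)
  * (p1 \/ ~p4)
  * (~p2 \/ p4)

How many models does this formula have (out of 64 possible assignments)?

11

Case analysis on p3 and p6:
  p3=1, p6=1: p5 free; 4 ways for (p1,p2,p4) × 2^1 = 8.
  p3=1, p6=0: remaining (p1,p2,p4,p5) ∈ {(0,0,0,0); (0,0,0,1)} — 2.
  p3=0, p6=1: a clause becomes empty — 0.
  p3=0, p6=0: remaining (p1,p2,p4,p5) ∈ {(0,0,0,0)} — 1.
Total: 8 + 2 + 0 + 1 = 11.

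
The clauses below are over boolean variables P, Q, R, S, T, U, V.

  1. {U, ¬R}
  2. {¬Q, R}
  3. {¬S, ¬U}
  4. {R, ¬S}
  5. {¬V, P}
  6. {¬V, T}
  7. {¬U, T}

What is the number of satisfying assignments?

Split on R, then U.
  R=1, U=1: Q free; 3 ways for (P,S,T,V) × 2^1 = 6.
  R=1, U=0: a clause becomes empty — 0.
  R=0, U=1: remaining (P,Q,S,T,V) ∈ {(0,0,0,1,0); (1,0,0,1,0); (1,0,0,1,1)} — 3.
  R=0, U=0: 5 of the 32 assignments to (P,Q,S,T,V) work.
Total: 6 + 0 + 3 + 5 = 14.

14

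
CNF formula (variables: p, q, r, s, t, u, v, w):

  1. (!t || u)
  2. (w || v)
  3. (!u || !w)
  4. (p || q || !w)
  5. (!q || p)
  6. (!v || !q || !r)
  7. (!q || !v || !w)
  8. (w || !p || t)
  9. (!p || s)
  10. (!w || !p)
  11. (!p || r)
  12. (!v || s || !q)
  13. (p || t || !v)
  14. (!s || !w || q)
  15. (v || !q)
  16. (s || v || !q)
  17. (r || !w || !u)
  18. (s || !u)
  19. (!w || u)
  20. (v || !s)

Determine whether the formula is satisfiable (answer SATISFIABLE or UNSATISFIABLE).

SATISFIABLE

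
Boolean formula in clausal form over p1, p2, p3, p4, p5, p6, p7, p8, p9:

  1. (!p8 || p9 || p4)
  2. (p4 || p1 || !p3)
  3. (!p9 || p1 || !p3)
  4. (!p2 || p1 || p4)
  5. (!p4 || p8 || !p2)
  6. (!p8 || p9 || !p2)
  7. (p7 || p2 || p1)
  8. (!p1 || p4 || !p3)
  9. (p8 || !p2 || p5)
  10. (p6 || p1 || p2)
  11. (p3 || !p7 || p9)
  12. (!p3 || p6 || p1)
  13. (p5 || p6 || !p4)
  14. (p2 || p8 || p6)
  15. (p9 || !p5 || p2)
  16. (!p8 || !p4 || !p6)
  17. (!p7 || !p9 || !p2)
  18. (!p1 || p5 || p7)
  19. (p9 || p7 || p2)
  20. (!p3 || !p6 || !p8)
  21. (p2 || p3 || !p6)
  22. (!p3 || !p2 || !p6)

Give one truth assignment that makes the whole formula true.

p1 = True, p2 = False, p3 = True, p4 = True, p5 = True, p6 = False, p7 = False, p8 = True, p9 = True

Try p1 = True.
The remaining clauses are satisfied by p2 = False, p3 = True, p4 = True, p5 = True, p6 = False, p7 = False, p8 = True, p9 = True.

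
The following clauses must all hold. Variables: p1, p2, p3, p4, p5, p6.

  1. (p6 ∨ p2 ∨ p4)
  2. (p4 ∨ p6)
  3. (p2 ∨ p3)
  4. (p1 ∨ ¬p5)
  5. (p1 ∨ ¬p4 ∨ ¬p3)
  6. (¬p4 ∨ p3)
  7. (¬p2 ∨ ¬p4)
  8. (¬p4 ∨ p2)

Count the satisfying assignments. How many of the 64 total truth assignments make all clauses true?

9

Case analysis on p4 and p2:
  p4=T, p2=T: a clause becomes empty — 0.
  p4=T, p2=F: a clause becomes empty — 0.
  p4=F, p2=T: p3 free; 3 ways for (p1,p5,p6) × 2^1 = 6.
  p4=F, p2=F: remaining (p1,p3,p5,p6) ∈ {(F,T,F,T); (T,T,F,T); (T,T,T,T)} — 3.
Total: 0 + 0 + 6 + 3 = 9.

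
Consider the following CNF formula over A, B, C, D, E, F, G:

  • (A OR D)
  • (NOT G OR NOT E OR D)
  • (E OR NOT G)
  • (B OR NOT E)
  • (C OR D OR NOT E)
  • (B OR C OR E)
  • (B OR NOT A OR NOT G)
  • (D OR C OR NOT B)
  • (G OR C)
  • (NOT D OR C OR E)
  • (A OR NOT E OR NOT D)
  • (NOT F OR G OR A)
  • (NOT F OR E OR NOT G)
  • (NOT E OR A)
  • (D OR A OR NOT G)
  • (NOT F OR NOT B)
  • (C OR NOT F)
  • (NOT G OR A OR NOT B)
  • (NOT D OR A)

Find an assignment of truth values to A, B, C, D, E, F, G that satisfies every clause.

Pure literal: C appears only positively; assign C = True.
F occurs only negated in the remaining clauses — set F = False.
Try A = True.
Branch on B: take B = True.
Try D = False.
For the remaining variables, E = True, G = False works.

A = T, B = T, C = T, D = F, E = T, F = F, G = F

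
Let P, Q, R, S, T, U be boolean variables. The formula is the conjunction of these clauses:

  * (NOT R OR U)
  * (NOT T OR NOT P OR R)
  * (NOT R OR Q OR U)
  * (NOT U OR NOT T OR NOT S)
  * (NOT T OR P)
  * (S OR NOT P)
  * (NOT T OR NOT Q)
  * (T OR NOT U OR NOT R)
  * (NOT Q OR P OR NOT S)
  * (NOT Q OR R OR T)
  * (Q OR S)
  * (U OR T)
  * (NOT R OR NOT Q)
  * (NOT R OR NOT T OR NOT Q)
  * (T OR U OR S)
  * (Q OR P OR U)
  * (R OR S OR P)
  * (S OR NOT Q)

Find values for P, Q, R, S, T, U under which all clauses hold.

P=T, Q=F, R=F, S=T, T=F, U=T

Set P = True and propagate.
  then S is forced to True.
Branch on Q: take Q = False.
The remaining clauses are satisfied by R = False, T = False, U = True.
Every clause has at least one true literal under this assignment.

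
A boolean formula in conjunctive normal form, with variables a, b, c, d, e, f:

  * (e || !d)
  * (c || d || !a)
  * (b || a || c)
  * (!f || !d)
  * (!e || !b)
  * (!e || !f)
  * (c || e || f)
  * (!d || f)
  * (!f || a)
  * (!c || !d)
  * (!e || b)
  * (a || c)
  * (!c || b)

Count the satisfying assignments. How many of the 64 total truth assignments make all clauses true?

The models are:
  a=0 b=1 c=1 d=0 e=0 f=0
  a=1 b=1 c=1 d=0 e=0 f=0
  a=1 b=1 c=1 d=0 e=0 f=1
That's 3 in total.

3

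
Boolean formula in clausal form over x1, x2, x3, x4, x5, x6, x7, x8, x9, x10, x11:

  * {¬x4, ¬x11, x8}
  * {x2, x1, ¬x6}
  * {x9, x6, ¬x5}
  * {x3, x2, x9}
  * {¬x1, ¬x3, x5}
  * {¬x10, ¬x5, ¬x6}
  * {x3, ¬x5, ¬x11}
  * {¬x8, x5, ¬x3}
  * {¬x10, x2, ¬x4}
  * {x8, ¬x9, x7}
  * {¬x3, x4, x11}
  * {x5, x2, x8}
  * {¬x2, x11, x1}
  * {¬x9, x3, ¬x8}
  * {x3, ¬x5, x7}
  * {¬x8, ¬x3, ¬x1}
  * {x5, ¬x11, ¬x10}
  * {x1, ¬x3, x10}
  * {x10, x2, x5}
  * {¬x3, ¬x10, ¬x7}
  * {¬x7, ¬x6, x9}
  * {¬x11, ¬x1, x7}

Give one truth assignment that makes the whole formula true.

x1=T, x2=T, x3=F, x4=T, x5=F, x6=T, x7=T, x8=F, x9=T, x10=T, x11=F

Branch on x1: take x1 = True.
Branch on x2: take x2 = True.
For the remaining variables, x3 = False, x4 = True, x5 = False, x6 = True, x7 = True, x8 = False, x9 = True, x10 = True, x11 = False works.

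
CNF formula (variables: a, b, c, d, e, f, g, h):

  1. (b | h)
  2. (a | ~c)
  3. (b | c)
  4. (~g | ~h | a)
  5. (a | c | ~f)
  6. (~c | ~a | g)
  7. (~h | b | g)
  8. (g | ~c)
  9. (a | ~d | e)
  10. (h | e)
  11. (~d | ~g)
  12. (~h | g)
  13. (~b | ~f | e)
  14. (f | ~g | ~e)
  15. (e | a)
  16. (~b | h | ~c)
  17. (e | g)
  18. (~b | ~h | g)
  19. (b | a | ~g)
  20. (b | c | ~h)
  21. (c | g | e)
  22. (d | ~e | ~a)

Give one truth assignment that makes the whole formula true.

Branch on a: take a = True.
Set b = True and propagate.
The remaining clauses are satisfied by c = False, d = True, e = True, f = True, g = False, h = False.
Check each clause:
  1. (h | b) — b is true.
  2. (a | ~c) — a is true.
  3. (b | c) — b is true.
  4. (a | ~g | ~h) — ~h is true.
  5. (a | ~f | c) — a is true.
  6. (g | ~a | ~c) — ~c is true.
  7. (g | b | ~h) — ~h is true.
  8. (~c | g) — ~c is true.
  9. (e | ~d | a) — a is true.
  10. (e | h) — e is true.
  11. (~g | ~d) — ~g is true.
  12. (~h | g) — ~h is true.
  13. (~b | e | ~f) — e is true.
  14. (~g | f | ~e) — ~g is true.
  15. (e | a) — a is true.
  16. (~b | ~c | h) — ~c is true.
  17. (e | g) — e is true.
  18. (g | ~h | ~b) — ~h is true.
  19. (a | ~g | b) — ~g is true.
  20. (c | b | ~h) — ~h is true.
  21. (e | g | c) — e is true.
  22. (~a | d | ~e) — d is true.

a=True, b=True, c=False, d=True, e=True, f=True, g=False, h=False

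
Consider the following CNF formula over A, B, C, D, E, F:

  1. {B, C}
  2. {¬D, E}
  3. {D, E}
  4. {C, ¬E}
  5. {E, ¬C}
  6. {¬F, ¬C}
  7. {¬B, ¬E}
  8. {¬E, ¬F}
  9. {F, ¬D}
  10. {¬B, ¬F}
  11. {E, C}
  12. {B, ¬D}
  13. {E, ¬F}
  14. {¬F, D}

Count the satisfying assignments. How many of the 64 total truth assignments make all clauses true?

Satisfying assignments:
  A=0 B=0 C=1 D=0 E=1 F=0
  A=1 B=0 C=1 D=0 E=1 F=0
That's 2 in total.

2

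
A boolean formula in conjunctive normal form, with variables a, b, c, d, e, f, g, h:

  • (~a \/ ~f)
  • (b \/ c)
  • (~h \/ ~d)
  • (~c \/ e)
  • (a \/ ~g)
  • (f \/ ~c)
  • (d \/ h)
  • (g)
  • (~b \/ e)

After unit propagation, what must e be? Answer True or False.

True

Unit clause (g) sets g = True.
In (~g \/ a), ~g is now false; a must hold, so a = True.
From (~f \/ ~a) and a = True: f = False.
From (~c \/ f) and f = False: c = False.
In (c \/ b), c is now false; b must hold, so b = True.
From (e \/ ~b) and b = True: e = True.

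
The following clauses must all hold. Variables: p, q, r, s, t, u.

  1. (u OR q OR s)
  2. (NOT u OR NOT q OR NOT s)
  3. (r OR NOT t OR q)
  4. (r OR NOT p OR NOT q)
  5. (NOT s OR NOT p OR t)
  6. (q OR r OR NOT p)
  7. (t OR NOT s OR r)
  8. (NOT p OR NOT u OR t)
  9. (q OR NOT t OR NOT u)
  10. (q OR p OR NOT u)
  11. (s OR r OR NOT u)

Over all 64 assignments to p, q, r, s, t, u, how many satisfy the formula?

Split on q, then u.
  q=1, u=1: remaining (p,r,s,t) ∈ {(0,1,0,0); (0,1,0,1); (1,1,0,1)} — 3.
  q=1, u=0: 10 of the 16 assignments to (p,r,s,t) work.
  q=0, u=1: a clause becomes empty — 0.
  q=0, u=0: remaining (p,r,s,t) ∈ {(0,1,1,0); (0,1,1,1); (1,1,1,1)} — 3.
Total: 3 + 10 + 0 + 3 = 16.

16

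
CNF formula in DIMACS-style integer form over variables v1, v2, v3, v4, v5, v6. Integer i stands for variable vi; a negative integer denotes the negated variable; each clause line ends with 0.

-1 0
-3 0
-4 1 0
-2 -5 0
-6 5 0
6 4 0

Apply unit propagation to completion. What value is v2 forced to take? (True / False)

(NOT v1) stands alone — v1 = False.
Unit clause (NOT v3) sets v3 = False.
(NOT v4 OR v1): since v1 = False, the clause reduces to (NOT v4). v4 = False.
From (v6 OR v4) and v4 = False: v6 = True.
In (NOT v6 OR v5), NOT v6 is now false; v5 must hold, so v5 = True.
From (NOT v5 OR NOT v2) and v5 = True: v2 = False.

False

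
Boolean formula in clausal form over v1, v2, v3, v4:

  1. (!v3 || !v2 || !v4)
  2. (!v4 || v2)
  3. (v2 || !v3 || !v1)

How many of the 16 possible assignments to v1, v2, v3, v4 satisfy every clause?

Split on v2, then v3.
  v2=T, v3=T: remaining (v1,v4) ∈ {(F,F); (T,F)} — 2.
  v2=T, v3=F: remaining (v1,v4) ∈ {(F,F); (F,T); (T,F); (T,T)} — 4.
  v2=F, v3=T: remaining (v1,v4) ∈ {(F,F)} — 1.
  v2=F, v3=F: remaining (v1,v4) ∈ {(F,F); (T,F)} — 2.
Total: 2 + 4 + 1 + 2 = 9.

9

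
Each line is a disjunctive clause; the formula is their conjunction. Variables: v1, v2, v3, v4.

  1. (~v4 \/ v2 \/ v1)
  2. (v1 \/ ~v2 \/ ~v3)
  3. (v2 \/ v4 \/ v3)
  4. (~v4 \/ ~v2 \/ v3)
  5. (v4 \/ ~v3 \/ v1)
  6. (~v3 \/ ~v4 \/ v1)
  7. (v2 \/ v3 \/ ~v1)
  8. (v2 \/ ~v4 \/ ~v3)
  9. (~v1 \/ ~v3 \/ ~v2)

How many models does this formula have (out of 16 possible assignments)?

3

The models are:
  v1=0 v2=1 v3=0 v4=0
  v1=1 v2=0 v3=1 v4=0
  v1=1 v2=1 v3=0 v4=0
Count: 3.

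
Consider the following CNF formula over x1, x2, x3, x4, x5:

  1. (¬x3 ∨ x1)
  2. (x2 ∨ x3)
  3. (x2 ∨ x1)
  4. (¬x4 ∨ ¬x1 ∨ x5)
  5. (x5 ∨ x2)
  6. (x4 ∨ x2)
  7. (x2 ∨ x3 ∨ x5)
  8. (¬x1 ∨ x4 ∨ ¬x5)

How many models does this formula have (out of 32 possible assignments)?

Split on x2, then x1.
  x2=1, x1=1: remaining (x3,x4,x5) ∈ {(0,0,0); (0,1,1); (1,0,0); (1,1,1)} — 4.
  x2=1, x1=0: remaining (x3,x4,x5) ∈ {(0,0,0); (0,0,1); (0,1,0); (0,1,1)} — 4.
  x2=0, x1=1: remaining (x3,x4,x5) ∈ {(1,1,1)} — 1.
  x2=0, x1=0: a clause becomes empty — 0.
Total: 4 + 4 + 1 + 0 = 9.

9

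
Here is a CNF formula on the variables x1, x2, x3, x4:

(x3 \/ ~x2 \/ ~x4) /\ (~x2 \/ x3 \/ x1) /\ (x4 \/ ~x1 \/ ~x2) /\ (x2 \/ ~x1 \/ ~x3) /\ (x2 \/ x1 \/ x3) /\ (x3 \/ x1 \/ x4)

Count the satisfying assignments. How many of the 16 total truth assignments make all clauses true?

7

Satisfying assignments:
  x1=0 x2=0 x3=1 x4=0
  x1=0 x2=0 x3=1 x4=1
  x1=0 x2=1 x3=1 x4=0
  x1=0 x2=1 x3=1 x4=1
  x1=1 x2=0 x3=0 x4=0
  x1=1 x2=0 x3=0 x4=1
  x1=1 x2=1 x3=1 x4=1
Count: 7.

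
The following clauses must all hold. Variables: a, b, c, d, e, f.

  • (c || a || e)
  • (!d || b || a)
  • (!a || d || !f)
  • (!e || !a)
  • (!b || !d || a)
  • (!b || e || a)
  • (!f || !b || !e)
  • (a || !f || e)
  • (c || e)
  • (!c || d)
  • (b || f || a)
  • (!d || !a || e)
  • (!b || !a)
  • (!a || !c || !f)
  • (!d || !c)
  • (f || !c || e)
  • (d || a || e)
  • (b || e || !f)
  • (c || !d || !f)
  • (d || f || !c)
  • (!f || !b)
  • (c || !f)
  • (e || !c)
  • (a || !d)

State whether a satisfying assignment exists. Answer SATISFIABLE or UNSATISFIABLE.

SATISFIABLE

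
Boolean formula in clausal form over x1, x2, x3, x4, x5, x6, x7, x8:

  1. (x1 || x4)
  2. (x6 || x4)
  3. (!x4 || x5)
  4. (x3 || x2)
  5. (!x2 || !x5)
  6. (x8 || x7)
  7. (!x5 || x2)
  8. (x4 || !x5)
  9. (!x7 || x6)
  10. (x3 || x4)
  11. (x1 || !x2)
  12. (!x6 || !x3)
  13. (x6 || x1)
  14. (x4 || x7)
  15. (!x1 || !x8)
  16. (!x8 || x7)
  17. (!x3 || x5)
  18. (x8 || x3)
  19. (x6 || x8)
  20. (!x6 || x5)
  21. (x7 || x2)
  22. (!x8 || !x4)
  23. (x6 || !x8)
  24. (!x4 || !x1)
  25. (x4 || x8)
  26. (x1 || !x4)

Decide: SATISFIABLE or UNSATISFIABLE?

x4 = True:
  propagation gives x5=True, x2=False; an empty clause results — contradiction.
x4 = False:
  propagation gives x1=True, x6=True, x5=False; an empty clause results — contradiction.
Every branch closes, so no satisfying assignment exists.

UNSATISFIABLE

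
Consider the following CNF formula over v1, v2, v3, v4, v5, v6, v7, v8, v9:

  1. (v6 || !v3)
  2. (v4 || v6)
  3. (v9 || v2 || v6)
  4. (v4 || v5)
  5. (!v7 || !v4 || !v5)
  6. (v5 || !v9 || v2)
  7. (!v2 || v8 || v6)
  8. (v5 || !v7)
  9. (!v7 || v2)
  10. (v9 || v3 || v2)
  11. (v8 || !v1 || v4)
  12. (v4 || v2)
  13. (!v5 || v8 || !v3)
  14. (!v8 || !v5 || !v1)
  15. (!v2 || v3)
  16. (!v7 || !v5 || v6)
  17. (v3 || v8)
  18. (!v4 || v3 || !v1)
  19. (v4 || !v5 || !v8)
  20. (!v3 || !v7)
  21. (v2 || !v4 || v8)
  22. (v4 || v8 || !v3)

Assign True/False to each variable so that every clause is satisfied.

Pure literal: v1 appears only negated; assign v1 = False.
v6 occurs only positively in the remaining clauses — set v6 = True.
Try v2 = False.
  then v7 is forced to False.
  then v4 is forced to True.
  then v8 is forced to True.
Branch on v3: take v3 = True.
The remaining clauses are satisfied by v5 = True, v9 = True.
Every clause has at least one true literal under this assignment.

v1=False  v2=False  v3=True  v4=True  v5=True  v6=True  v7=False  v8=True  v9=True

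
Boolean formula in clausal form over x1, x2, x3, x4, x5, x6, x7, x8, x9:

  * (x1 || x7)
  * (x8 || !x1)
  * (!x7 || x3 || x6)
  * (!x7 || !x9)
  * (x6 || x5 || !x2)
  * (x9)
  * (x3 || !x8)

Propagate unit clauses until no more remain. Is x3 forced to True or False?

True

Unit clause (x9) sets x9 = True.
(!x9 || !x7): since x9 = True, the clause reduces to (!x7). x7 = False.
In (x7 || x1), x7 is now false; x1 must hold, so x1 = True.
In (!x1 || x8), !x1 is now false; x8 must hold, so x8 = True.
In (x3 || !x8), !x8 is now false; x3 must hold, so x3 = True.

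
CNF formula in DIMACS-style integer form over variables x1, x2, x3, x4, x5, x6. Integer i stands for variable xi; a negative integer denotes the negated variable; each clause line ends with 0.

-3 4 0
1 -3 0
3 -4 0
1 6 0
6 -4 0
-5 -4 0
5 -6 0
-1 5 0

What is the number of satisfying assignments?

Satisfying assignments:
  x1=0 x2=0 x3=0 x4=0 x5=1 x6=1
  x1=0 x2=1 x3=0 x4=0 x5=1 x6=1
  x1=1 x2=0 x3=0 x4=0 x5=1 x6=0
  x1=1 x2=0 x3=0 x4=0 x5=1 x6=1
  x1=1 x2=1 x3=0 x4=0 x5=1 x6=0
  x1=1 x2=1 x3=0 x4=0 x5=1 x6=1
That's 6 in total.

6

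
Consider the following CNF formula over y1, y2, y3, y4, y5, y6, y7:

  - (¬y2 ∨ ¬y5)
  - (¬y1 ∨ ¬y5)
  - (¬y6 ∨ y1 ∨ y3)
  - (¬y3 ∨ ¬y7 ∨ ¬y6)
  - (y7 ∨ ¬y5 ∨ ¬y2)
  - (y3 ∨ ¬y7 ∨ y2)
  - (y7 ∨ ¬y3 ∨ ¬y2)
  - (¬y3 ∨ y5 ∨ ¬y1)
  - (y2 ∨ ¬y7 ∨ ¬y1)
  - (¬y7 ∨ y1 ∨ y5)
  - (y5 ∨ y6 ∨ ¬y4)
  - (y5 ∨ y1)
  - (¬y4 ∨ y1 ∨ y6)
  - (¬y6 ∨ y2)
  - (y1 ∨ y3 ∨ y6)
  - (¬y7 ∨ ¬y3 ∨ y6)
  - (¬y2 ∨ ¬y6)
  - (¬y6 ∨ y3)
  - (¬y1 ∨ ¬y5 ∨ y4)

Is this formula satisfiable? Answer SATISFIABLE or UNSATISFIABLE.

Set y1 = True and propagate.
  then y5 is forced to False.
  then y3 is forced to False.
  then y6 is forced to False.
  then y4 is forced to False.
Try y2 = False.
  then y7 is forced to False.
Every clause has at least one true literal under this assignment.
So y1=1  y2=0  y3=0  y4=0  y5=0  y6=0  y7=0 is a satisfying assignment.

SATISFIABLE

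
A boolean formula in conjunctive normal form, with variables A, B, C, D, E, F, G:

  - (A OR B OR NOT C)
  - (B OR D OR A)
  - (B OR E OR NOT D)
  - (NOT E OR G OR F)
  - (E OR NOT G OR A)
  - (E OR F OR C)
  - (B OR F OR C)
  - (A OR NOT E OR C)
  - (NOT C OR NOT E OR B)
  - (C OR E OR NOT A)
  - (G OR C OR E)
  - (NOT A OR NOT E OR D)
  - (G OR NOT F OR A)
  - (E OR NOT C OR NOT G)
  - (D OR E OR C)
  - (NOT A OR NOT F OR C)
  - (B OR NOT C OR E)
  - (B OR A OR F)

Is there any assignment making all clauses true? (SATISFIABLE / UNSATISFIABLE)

Pure literal: B appears only positively; assign B = True.
Set A = False and propagate.
The remaining clauses are satisfied by C = True, D = True, E = False, F = False, G = False.
So A=F, B=T, C=T, D=T, E=F, F=F, G=F is a satisfying assignment.

SATISFIABLE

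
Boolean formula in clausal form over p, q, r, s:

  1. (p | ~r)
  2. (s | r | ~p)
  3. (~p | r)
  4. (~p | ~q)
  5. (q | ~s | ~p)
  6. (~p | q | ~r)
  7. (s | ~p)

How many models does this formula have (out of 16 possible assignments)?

4

The models are:
  p=0 q=0 r=0 s=0
  p=0 q=0 r=0 s=1
  p=0 q=1 r=0 s=0
  p=0 q=1 r=0 s=1
Count: 4.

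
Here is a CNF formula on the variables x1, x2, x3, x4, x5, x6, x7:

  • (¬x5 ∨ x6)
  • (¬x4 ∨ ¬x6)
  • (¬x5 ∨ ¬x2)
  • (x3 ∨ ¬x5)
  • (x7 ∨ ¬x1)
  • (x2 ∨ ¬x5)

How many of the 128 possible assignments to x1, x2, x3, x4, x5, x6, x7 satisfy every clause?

Case analysis on x5 and x2:
  x5=1, x2=1: a clause becomes empty — 0.
  x5=1, x2=0: a clause becomes empty — 0.
  x5=0, x2=1: x3 free; 9 ways for (x1,x4,x6,x7) × 2^1 = 18.
  x5=0, x2=0: x3 free; 9 ways for (x1,x4,x6,x7) × 2^1 = 18.
Total: 0 + 0 + 18 + 18 = 36.

36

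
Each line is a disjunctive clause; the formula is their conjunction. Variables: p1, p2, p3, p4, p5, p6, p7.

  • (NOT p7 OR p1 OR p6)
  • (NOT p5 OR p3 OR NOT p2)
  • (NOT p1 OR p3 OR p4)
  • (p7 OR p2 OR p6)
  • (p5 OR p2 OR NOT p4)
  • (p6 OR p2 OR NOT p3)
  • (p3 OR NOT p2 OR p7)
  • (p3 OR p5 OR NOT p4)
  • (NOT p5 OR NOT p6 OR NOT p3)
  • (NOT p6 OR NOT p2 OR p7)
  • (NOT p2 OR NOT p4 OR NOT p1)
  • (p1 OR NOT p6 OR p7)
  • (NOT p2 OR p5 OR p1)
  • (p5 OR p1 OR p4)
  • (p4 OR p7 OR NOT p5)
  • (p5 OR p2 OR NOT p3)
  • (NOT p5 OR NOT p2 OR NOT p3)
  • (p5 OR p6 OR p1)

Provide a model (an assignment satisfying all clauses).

p1=1  p2=0  p3=0  p4=1  p5=1  p6=1  p7=1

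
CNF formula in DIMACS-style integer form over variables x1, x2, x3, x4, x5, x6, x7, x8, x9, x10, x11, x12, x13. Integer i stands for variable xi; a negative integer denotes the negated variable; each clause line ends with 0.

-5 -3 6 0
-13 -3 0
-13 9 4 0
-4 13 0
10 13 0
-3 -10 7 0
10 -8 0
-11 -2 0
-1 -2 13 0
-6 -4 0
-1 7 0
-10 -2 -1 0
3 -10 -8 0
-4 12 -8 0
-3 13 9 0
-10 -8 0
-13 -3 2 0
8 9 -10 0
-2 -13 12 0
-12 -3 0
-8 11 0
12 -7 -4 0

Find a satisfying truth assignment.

x1 = False, x2 = False, x3 = False, x4 = False, x5 = False, x6 = True, x7 = True, x8 = False, x9 = True, x10 = True, x11 = True, x12 = False, x13 = False

Check each clause:
  1. (~x5 \/ ~x3 \/ x6) — ~x5 is true.
  2. (~x3 \/ ~x13) — ~x13 is true.
  3. (x9 \/ ~x13 \/ x4) — x9 is true.
  4. (x13 \/ ~x4) — ~x4 is true.
  5. (x13 \/ x10) — x10 is true.
  6. (~x10 \/ ~x3 \/ x7) — ~x3 is true.
  7. (x10 \/ ~x8) — ~x8 is true.
  8. (~x11 \/ ~x2) — ~x2 is true.
  9. (x13 \/ ~x2 \/ ~x1) — ~x1 is true.
  10. (~x6 \/ ~x4) — ~x4 is true.
  11. (~x1 \/ x7) — ~x1 is true.
  12. (~x2 \/ ~x10 \/ ~x1) — ~x2 is true.
  13. (x3 \/ ~x8 \/ ~x10) — ~x8 is true.
  14. (~x8 \/ x12 \/ ~x4) — ~x8 is true.
  15. (x9 \/ ~x3 \/ x13) — x9 is true.
  16. (~x8 \/ ~x10) — ~x8 is true.
  17. (~x13 \/ x2 \/ ~x3) — ~x13 is true.
  18. (x8 \/ x9 \/ ~x10) — x9 is true.
  19. (~x13 \/ ~x2 \/ x12) — ~x13 is true.
  20. (~x12 \/ ~x3) — ~x12 is true.
  21. (x11 \/ ~x8) — ~x8 is true.
  22. (~x7 \/ x12 \/ ~x4) — ~x4 is true.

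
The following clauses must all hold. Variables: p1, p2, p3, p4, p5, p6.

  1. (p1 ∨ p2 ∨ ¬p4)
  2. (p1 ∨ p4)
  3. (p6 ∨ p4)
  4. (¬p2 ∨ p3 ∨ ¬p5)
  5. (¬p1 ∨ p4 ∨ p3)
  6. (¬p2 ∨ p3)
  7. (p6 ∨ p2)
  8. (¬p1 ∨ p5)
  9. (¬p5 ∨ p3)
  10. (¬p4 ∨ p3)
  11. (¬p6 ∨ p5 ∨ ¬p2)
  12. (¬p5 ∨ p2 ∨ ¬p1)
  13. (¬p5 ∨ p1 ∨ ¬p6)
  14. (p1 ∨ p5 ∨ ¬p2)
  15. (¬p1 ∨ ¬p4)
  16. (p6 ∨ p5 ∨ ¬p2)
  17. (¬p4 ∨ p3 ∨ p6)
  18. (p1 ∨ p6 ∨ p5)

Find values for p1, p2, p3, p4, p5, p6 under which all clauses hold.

p3 occurs only positively in the remaining clauses — set p3 = True.
Set p1 = True and propagate.
  then p5 is forced to True.
  then p2 is forced to True.
  then p4 is forced to False.
  then p6 is forced to True.
Every clause has at least one true literal under this assignment.

p1=T, p2=T, p3=T, p4=F, p5=T, p6=T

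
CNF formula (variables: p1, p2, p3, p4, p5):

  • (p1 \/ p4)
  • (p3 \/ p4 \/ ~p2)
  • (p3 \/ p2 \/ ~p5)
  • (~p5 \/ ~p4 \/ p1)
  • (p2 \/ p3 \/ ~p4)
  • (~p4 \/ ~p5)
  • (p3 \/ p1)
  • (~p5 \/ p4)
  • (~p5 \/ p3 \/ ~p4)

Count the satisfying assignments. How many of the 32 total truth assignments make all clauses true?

Case analysis on p4 and p3:
  p4=1, p3=1: remaining (p1,p2,p5) ∈ {(0,0,0); (0,1,0); (1,0,0); (1,1,0)} — 4.
  p4=1, p3=0: remaining (p1,p2,p5) ∈ {(1,1,0)} — 1.
  p4=0, p3=1: remaining (p1,p2,p5) ∈ {(1,0,0); (1,1,0)} — 2.
  p4=0, p3=0: remaining (p1,p2,p5) ∈ {(1,0,0)} — 1.
Total: 4 + 1 + 2 + 1 = 8.

8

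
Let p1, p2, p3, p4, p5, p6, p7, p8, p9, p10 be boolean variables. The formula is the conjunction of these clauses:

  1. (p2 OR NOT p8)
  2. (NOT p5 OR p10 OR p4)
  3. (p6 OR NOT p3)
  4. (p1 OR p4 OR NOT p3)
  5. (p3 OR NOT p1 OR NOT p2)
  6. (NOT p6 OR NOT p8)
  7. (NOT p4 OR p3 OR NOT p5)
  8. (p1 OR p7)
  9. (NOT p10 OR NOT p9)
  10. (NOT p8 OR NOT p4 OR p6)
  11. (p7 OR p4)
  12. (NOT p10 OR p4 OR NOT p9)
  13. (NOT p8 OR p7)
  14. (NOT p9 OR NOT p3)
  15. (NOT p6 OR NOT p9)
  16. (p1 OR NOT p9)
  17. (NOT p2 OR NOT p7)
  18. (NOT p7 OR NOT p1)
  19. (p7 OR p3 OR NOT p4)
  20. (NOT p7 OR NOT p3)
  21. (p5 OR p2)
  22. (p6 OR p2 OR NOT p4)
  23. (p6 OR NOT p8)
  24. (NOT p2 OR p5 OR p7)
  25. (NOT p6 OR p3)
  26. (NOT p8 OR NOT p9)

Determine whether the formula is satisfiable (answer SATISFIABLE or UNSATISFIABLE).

Pure literal: p8 appears only negated; assign p8 = False.
Pure literal: p9 appears only negated; assign p9 = False.
Branch on p1: take p1 = True.
  then p7 is forced to False.
  then p4 is forced to True.
  then p3 is forced to True.
  then p6 is forced to True.
The remaining clauses are satisfied by p2 = False, p5 = True, p10 = False.
So p1=1, p2=0, p3=1, p4=1, p5=1, p6=1, p7=0, p8=0, p9=0, p10=0 is a satisfying assignment.

SATISFIABLE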